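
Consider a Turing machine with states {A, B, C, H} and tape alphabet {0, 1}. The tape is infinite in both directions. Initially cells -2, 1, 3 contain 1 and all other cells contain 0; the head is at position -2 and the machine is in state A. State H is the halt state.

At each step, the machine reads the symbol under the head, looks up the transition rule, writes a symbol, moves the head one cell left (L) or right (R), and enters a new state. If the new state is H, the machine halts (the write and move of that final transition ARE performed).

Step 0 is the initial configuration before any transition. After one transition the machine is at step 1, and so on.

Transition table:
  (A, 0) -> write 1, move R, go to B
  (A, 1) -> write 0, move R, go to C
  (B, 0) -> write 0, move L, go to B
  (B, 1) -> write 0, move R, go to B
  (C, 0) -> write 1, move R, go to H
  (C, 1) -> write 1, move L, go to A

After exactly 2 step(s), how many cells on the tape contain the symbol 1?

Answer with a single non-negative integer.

Answer: 3

Derivation:
Step 1: in state A at pos -2, read 1 -> (A,1)->write 0,move R,goto C. Now: state=C, head=-1, tape[-3..4]=00001010 (head:   ^)
Step 2: in state C at pos -1, read 0 -> (C,0)->write 1,move R,goto H. Now: state=H, head=0, tape[-3..4]=00101010 (head:    ^)
Cells containing 1 after step 2: {-1, 1, 3} -> 3 cell(s)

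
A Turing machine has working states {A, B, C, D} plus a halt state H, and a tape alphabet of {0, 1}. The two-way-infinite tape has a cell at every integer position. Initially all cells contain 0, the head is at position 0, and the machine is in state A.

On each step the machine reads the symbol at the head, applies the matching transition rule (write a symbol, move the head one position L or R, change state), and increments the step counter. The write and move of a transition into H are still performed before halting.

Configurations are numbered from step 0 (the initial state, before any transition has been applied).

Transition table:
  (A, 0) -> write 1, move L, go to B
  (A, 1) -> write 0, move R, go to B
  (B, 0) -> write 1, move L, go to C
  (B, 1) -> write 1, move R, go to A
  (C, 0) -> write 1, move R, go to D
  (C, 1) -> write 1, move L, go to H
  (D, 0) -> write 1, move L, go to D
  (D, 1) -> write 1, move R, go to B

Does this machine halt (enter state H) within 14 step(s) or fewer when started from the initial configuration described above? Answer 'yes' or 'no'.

Answer: yes

Derivation:
Step 1: in state A at pos 0, read 0 -> (A,0)->write 1,move L,goto B. Now: state=B, head=-1, tape[-2..1]=0010 (head:  ^)
Step 2: in state B at pos -1, read 0 -> (B,0)->write 1,move L,goto C. Now: state=C, head=-2, tape[-3..1]=00110 (head:  ^)
Step 3: in state C at pos -2, read 0 -> (C,0)->write 1,move R,goto D. Now: state=D, head=-1, tape[-3..1]=01110 (head:   ^)
Step 4: in state D at pos -1, read 1 -> (D,1)->write 1,move R,goto B. Now: state=B, head=0, tape[-3..1]=01110 (head:    ^)
Step 5: in state B at pos 0, read 1 -> (B,1)->write 1,move R,goto A. Now: state=A, head=1, tape[-3..2]=011100 (head:     ^)
Step 6: in state A at pos 1, read 0 -> (A,0)->write 1,move L,goto B. Now: state=B, head=0, tape[-3..2]=011110 (head:    ^)
Step 7: in state B at pos 0, read 1 -> (B,1)->write 1,move R,goto A. Now: state=A, head=1, tape[-3..2]=011110 (head:     ^)
Step 8: in state A at pos 1, read 1 -> (A,1)->write 0,move R,goto B. Now: state=B, head=2, tape[-3..3]=0111000 (head:      ^)
Step 9: in state B at pos 2, read 0 -> (B,0)->write 1,move L,goto C. Now: state=C, head=1, tape[-3..3]=0111010 (head:     ^)
Step 10: in state C at pos 1, read 0 -> (C,0)->write 1,move R,goto D. Now: state=D, head=2, tape[-3..3]=0111110 (head:      ^)
Step 11: in state D at pos 2, read 1 -> (D,1)->write 1,move R,goto B. Now: state=B, head=3, tape[-3..4]=01111100 (head:       ^)
Step 12: in state B at pos 3, read 0 -> (B,0)->write 1,move L,goto C. Now: state=C, head=2, tape[-3..4]=01111110 (head:      ^)
Step 13: in state C at pos 2, read 1 -> (C,1)->write 1,move L,goto H. Now: state=H, head=1, tape[-3..4]=01111110 (head:     ^)
State H reached at step 13; 13 <= 14 -> yes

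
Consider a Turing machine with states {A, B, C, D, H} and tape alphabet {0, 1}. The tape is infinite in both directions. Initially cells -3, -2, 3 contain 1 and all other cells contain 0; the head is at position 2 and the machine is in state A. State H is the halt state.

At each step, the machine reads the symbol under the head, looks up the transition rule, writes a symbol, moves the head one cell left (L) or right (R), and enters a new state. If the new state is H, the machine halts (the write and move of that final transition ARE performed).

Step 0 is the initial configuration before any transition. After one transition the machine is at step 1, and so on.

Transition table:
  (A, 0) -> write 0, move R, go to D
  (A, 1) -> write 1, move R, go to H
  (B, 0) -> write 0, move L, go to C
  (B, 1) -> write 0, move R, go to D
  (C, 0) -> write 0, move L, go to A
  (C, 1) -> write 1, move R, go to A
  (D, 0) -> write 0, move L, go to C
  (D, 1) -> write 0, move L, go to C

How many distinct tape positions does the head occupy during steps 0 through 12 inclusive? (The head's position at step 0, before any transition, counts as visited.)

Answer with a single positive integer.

Step 1: in state A at pos 2, read 0 -> (A,0)->write 0,move R,goto D. Now: state=D, head=3, tape[-4..4]=011000010 (head:        ^)
Step 2: in state D at pos 3, read 1 -> (D,1)->write 0,move L,goto C. Now: state=C, head=2, tape[-4..4]=011000000 (head:       ^)
Step 3: in state C at pos 2, read 0 -> (C,0)->write 0,move L,goto A. Now: state=A, head=1, tape[-4..4]=011000000 (head:      ^)
Step 4: in state A at pos 1, read 0 -> (A,0)->write 0,move R,goto D. Now: state=D, head=2, tape[-4..4]=011000000 (head:       ^)
Step 5: in state D at pos 2, read 0 -> (D,0)->write 0,move L,goto C. Now: state=C, head=1, tape[-4..4]=011000000 (head:      ^)
Step 6: in state C at pos 1, read 0 -> (C,0)->write 0,move L,goto A. Now: state=A, head=0, tape[-4..4]=011000000 (head:     ^)
Step 7: in state A at pos 0, read 0 -> (A,0)->write 0,move R,goto D. Now: state=D, head=1, tape[-4..4]=011000000 (head:      ^)
Step 8: in state D at pos 1, read 0 -> (D,0)->write 0,move L,goto C. Now: state=C, head=0, tape[-4..4]=011000000 (head:     ^)
Step 9: in state C at pos 0, read 0 -> (C,0)->write 0,move L,goto A. Now: state=A, head=-1, tape[-4..4]=011000000 (head:    ^)
Step 10: in state A at pos -1, read 0 -> (A,0)->write 0,move R,goto D. Now: state=D, head=0, tape[-4..4]=011000000 (head:     ^)
Step 11: in state D at pos 0, read 0 -> (D,0)->write 0,move L,goto C. Now: state=C, head=-1, tape[-4..4]=011000000 (head:    ^)
Step 12: in state C at pos -1, read 0 -> (C,0)->write 0,move L,goto A. Now: state=A, head=-2, tape[-4..4]=011000000 (head:   ^)
Head positions at steps 0..12: starting at 2, distinct positions visited = {-2, -1, 0, 1, 2, 3} -> 6 position(s)

Answer: 6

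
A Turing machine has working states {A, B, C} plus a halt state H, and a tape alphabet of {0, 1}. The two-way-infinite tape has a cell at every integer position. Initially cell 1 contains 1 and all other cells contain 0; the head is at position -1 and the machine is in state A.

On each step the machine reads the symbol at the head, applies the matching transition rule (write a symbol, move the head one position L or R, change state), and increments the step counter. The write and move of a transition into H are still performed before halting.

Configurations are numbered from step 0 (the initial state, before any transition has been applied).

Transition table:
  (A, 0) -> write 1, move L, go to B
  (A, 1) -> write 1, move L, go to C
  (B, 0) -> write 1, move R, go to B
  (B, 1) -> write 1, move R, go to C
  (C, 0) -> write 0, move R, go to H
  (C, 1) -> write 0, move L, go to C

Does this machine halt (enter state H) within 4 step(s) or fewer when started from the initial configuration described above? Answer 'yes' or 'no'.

Step 1: in state A at pos -1, read 0 -> (A,0)->write 1,move L,goto B. Now: state=B, head=-2, tape[-3..2]=001010 (head:  ^)
Step 2: in state B at pos -2, read 0 -> (B,0)->write 1,move R,goto B. Now: state=B, head=-1, tape[-3..2]=011010 (head:   ^)
Step 3: in state B at pos -1, read 1 -> (B,1)->write 1,move R,goto C. Now: state=C, head=0, tape[-3..2]=011010 (head:    ^)
Step 4: in state C at pos 0, read 0 -> (C,0)->write 0,move R,goto H. Now: state=H, head=1, tape[-3..2]=011010 (head:     ^)
State H reached at step 4; 4 <= 4 -> yes

Answer: yes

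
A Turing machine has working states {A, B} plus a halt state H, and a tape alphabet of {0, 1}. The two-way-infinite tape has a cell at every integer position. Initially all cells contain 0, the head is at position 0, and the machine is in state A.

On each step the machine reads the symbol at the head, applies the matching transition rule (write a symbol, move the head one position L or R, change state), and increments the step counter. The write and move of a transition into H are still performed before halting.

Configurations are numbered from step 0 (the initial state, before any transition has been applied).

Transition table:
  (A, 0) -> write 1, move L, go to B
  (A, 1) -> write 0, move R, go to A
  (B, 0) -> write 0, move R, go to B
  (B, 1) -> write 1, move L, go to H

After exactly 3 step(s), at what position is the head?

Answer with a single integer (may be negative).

Answer: -1

Derivation:
Step 1: in state A at pos 0, read 0 -> (A,0)->write 1,move L,goto B. Now: state=B, head=-1, tape[-2..1]=0010 (head:  ^)
Step 2: in state B at pos -1, read 0 -> (B,0)->write 0,move R,goto B. Now: state=B, head=0, tape[-2..1]=0010 (head:   ^)
Step 3: in state B at pos 0, read 1 -> (B,1)->write 1,move L,goto H. Now: state=H, head=-1, tape[-2..1]=0010 (head:  ^)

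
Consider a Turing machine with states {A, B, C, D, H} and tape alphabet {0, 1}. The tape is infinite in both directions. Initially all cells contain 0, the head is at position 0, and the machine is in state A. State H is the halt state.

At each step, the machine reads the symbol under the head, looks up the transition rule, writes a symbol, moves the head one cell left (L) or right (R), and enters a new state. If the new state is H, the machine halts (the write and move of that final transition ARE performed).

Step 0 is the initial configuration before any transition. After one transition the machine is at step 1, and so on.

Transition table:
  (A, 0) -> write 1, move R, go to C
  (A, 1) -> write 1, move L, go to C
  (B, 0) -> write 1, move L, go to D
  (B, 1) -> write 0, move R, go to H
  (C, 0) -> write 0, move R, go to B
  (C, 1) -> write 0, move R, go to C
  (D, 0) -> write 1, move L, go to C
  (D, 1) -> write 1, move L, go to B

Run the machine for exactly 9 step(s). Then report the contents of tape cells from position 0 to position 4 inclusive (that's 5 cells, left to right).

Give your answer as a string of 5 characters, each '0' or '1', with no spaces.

Answer: 00001

Derivation:
Step 1: in state A at pos 0, read 0 -> (A,0)->write 1,move R,goto C. Now: state=C, head=1, tape[-1..2]=0100 (head:   ^)
Step 2: in state C at pos 1, read 0 -> (C,0)->write 0,move R,goto B. Now: state=B, head=2, tape[-1..3]=01000 (head:    ^)
Step 3: in state B at pos 2, read 0 -> (B,0)->write 1,move L,goto D. Now: state=D, head=1, tape[-1..3]=01010 (head:   ^)
Step 4: in state D at pos 1, read 0 -> (D,0)->write 1,move L,goto C. Now: state=C, head=0, tape[-1..3]=01110 (head:  ^)
Step 5: in state C at pos 0, read 1 -> (C,1)->write 0,move R,goto C. Now: state=C, head=1, tape[-1..3]=00110 (head:   ^)
Step 6: in state C at pos 1, read 1 -> (C,1)->write 0,move R,goto C. Now: state=C, head=2, tape[-1..3]=00010 (head:    ^)
Step 7: in state C at pos 2, read 1 -> (C,1)->write 0,move R,goto C. Now: state=C, head=3, tape[-1..4]=000000 (head:     ^)
Step 8: in state C at pos 3, read 0 -> (C,0)->write 0,move R,goto B. Now: state=B, head=4, tape[-1..5]=0000000 (head:      ^)
Step 9: in state B at pos 4, read 0 -> (B,0)->write 1,move L,goto D. Now: state=D, head=3, tape[-1..5]=0000010 (head:     ^)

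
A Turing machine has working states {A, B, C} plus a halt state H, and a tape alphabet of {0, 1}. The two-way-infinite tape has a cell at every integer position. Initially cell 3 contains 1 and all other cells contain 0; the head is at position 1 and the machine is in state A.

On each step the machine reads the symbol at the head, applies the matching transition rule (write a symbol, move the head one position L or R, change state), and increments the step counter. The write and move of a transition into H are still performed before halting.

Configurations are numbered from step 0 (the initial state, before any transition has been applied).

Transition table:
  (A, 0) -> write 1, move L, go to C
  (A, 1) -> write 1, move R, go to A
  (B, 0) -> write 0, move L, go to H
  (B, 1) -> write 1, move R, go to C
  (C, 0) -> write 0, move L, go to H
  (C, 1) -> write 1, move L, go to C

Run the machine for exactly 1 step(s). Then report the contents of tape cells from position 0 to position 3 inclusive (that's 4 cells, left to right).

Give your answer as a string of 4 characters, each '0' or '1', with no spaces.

Answer: 0101

Derivation:
Step 1: in state A at pos 1, read 0 -> (A,0)->write 1,move L,goto C. Now: state=C, head=0, tape[-1..4]=001010 (head:  ^)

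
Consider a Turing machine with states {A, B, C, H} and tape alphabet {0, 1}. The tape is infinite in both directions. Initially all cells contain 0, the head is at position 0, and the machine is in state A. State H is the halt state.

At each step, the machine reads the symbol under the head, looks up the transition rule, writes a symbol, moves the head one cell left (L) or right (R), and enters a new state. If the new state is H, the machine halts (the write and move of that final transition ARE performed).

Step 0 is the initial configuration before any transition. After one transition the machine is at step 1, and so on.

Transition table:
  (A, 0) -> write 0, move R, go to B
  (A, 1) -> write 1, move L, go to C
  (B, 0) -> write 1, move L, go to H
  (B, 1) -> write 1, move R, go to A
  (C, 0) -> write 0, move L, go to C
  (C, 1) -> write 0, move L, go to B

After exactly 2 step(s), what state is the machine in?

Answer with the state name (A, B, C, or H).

Step 1: in state A at pos 0, read 0 -> (A,0)->write 0,move R,goto B. Now: state=B, head=1, tape[-1..2]=0000 (head:   ^)
Step 2: in state B at pos 1, read 0 -> (B,0)->write 1,move L,goto H. Now: state=H, head=0, tape[-1..2]=0010 (head:  ^)

Answer: H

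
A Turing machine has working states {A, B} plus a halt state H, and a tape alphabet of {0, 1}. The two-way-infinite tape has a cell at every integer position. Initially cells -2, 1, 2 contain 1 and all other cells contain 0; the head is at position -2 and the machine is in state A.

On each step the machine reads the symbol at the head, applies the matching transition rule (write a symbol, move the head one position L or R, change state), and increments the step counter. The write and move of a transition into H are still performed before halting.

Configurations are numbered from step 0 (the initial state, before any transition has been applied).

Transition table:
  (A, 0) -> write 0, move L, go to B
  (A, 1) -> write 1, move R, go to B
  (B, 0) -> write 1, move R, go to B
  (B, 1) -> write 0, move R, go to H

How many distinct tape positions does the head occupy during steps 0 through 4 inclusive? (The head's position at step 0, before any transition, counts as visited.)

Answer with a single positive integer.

Answer: 5

Derivation:
Step 1: in state A at pos -2, read 1 -> (A,1)->write 1,move R,goto B. Now: state=B, head=-1, tape[-3..3]=0100110 (head:   ^)
Step 2: in state B at pos -1, read 0 -> (B,0)->write 1,move R,goto B. Now: state=B, head=0, tape[-3..3]=0110110 (head:    ^)
Step 3: in state B at pos 0, read 0 -> (B,0)->write 1,move R,goto B. Now: state=B, head=1, tape[-3..3]=0111110 (head:     ^)
Step 4: in state B at pos 1, read 1 -> (B,1)->write 0,move R,goto H. Now: state=H, head=2, tape[-3..3]=0111010 (head:      ^)
Head positions at steps 0..4: starting at -2, distinct positions visited = {-2, -1, 0, 1, 2} -> 5 position(s)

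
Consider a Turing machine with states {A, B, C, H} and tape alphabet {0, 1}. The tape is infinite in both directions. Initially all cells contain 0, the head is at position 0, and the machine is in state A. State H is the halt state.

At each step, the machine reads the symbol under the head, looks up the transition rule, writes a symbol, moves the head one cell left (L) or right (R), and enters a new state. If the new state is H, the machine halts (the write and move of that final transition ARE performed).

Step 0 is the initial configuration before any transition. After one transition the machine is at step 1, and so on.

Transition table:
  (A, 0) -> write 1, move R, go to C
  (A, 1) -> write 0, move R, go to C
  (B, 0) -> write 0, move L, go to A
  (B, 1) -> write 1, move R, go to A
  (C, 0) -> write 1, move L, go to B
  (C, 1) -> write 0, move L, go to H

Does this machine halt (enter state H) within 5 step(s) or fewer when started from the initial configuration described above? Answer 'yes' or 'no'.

Step 1: in state A at pos 0, read 0 -> (A,0)->write 1,move R,goto C. Now: state=C, head=1, tape[-1..2]=0100 (head:   ^)
Step 2: in state C at pos 1, read 0 -> (C,0)->write 1,move L,goto B. Now: state=B, head=0, tape[-1..2]=0110 (head:  ^)
Step 3: in state B at pos 0, read 1 -> (B,1)->write 1,move R,goto A. Now: state=A, head=1, tape[-1..2]=0110 (head:   ^)
Step 4: in state A at pos 1, read 1 -> (A,1)->write 0,move R,goto C. Now: state=C, head=2, tape[-1..3]=01000 (head:    ^)
Step 5: in state C at pos 2, read 0 -> (C,0)->write 1,move L,goto B. Now: state=B, head=1, tape[-1..3]=01010 (head:   ^)
After 5 step(s): state = B (not H) -> not halted within 5 -> no

Answer: no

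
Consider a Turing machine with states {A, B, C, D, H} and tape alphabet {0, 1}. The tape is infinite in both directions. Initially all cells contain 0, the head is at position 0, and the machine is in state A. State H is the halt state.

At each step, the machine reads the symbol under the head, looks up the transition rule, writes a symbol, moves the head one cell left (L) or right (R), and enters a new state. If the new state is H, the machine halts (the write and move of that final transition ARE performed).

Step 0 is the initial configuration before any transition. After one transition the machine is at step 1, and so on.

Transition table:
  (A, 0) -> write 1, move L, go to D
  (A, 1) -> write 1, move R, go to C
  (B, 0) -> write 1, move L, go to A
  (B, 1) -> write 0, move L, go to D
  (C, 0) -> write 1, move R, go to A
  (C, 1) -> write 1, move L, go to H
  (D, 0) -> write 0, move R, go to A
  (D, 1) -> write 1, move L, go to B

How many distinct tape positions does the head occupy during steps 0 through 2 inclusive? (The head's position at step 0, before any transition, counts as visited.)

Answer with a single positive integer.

Step 1: in state A at pos 0, read 0 -> (A,0)->write 1,move L,goto D. Now: state=D, head=-1, tape[-2..1]=0010 (head:  ^)
Step 2: in state D at pos -1, read 0 -> (D,0)->write 0,move R,goto A. Now: state=A, head=0, tape[-2..1]=0010 (head:   ^)
Head positions at steps 0..2: starting at 0, distinct positions visited = {-1, 0} -> 2 position(s)

Answer: 2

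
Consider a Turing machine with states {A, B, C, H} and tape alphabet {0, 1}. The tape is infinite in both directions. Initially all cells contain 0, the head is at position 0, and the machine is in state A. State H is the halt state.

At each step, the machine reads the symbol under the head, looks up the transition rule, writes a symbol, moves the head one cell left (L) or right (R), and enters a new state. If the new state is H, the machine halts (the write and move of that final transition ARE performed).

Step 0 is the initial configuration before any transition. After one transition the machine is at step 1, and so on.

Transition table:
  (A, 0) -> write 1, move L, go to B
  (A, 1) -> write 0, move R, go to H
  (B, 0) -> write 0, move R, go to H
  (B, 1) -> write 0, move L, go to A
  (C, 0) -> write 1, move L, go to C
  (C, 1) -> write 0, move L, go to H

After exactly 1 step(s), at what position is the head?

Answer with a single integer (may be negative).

Answer: -1

Derivation:
Step 1: in state A at pos 0, read 0 -> (A,0)->write 1,move L,goto B. Now: state=B, head=-1, tape[-2..1]=0010 (head:  ^)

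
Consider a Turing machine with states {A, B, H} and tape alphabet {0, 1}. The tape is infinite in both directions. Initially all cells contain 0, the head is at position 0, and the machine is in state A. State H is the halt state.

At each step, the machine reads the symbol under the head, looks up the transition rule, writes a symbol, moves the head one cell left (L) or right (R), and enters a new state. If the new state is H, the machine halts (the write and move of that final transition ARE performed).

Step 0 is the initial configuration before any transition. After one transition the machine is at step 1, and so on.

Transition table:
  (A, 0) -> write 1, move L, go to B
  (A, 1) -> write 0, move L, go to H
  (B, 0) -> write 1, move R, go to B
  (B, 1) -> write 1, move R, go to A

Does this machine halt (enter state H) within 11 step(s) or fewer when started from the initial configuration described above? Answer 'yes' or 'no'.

Answer: yes

Derivation:
Step 1: in state A at pos 0, read 0 -> (A,0)->write 1,move L,goto B. Now: state=B, head=-1, tape[-2..1]=0010 (head:  ^)
Step 2: in state B at pos -1, read 0 -> (B,0)->write 1,move R,goto B. Now: state=B, head=0, tape[-2..1]=0110 (head:   ^)
Step 3: in state B at pos 0, read 1 -> (B,1)->write 1,move R,goto A. Now: state=A, head=1, tape[-2..2]=01100 (head:    ^)
Step 4: in state A at pos 1, read 0 -> (A,0)->write 1,move L,goto B. Now: state=B, head=0, tape[-2..2]=01110 (head:   ^)
Step 5: in state B at pos 0, read 1 -> (B,1)->write 1,move R,goto A. Now: state=A, head=1, tape[-2..2]=01110 (head:    ^)
Step 6: in state A at pos 1, read 1 -> (A,1)->write 0,move L,goto H. Now: state=H, head=0, tape[-2..2]=01100 (head:   ^)
State H reached at step 6; 6 <= 11 -> yes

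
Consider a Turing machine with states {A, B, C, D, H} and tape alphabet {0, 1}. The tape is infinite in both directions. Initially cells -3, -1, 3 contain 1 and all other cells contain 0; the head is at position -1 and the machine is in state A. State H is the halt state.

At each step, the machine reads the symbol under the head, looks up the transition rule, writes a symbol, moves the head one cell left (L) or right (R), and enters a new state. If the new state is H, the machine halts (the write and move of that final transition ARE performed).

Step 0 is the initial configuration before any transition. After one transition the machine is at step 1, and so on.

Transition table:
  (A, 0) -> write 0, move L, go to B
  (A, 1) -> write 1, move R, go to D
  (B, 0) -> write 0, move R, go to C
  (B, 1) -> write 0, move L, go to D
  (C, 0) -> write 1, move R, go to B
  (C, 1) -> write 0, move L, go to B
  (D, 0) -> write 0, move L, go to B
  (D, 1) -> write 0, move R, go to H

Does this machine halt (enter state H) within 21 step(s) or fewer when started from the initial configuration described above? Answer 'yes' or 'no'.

Answer: yes

Derivation:
Step 1: in state A at pos -1, read 1 -> (A,1)->write 1,move R,goto D. Now: state=D, head=0, tape[-4..4]=010100010 (head:     ^)
Step 2: in state D at pos 0, read 0 -> (D,0)->write 0,move L,goto B. Now: state=B, head=-1, tape[-4..4]=010100010 (head:    ^)
Step 3: in state B at pos -1, read 1 -> (B,1)->write 0,move L,goto D. Now: state=D, head=-2, tape[-4..4]=010000010 (head:   ^)
Step 4: in state D at pos -2, read 0 -> (D,0)->write 0,move L,goto B. Now: state=B, head=-3, tape[-4..4]=010000010 (head:  ^)
Step 5: in state B at pos -3, read 1 -> (B,1)->write 0,move L,goto D. Now: state=D, head=-4, tape[-5..4]=0000000010 (head:  ^)
Step 6: in state D at pos -4, read 0 -> (D,0)->write 0,move L,goto B. Now: state=B, head=-5, tape[-6..4]=00000000010 (head:  ^)
Step 7: in state B at pos -5, read 0 -> (B,0)->write 0,move R,goto C. Now: state=C, head=-4, tape[-6..4]=00000000010 (head:   ^)
Step 8: in state C at pos -4, read 0 -> (C,0)->write 1,move R,goto B. Now: state=B, head=-3, tape[-6..4]=00100000010 (head:    ^)
Step 9: in state B at pos -3, read 0 -> (B,0)->write 0,move R,goto C. Now: state=C, head=-2, tape[-6..4]=00100000010 (head:     ^)
Step 10: in state C at pos -2, read 0 -> (C,0)->write 1,move R,goto B. Now: state=B, head=-1, tape[-6..4]=00101000010 (head:      ^)
Step 11: in state B at pos -1, read 0 -> (B,0)->write 0,move R,goto C. Now: state=C, head=0, tape[-6..4]=00101000010 (head:       ^)
Step 12: in state C at pos 0, read 0 -> (C,0)->write 1,move R,goto B. Now: state=B, head=1, tape[-6..4]=00101010010 (head:        ^)
Step 13: in state B at pos 1, read 0 -> (B,0)->write 0,move R,goto C. Now: state=C, head=2, tape[-6..4]=00101010010 (head:         ^)
Step 14: in state C at pos 2, read 0 -> (C,0)->write 1,move R,goto B. Now: state=B, head=3, tape[-6..4]=00101010110 (head:          ^)
Step 15: in state B at pos 3, read 1 -> (B,1)->write 0,move L,goto D. Now: state=D, head=2, tape[-6..4]=00101010100 (head:         ^)
Step 16: in state D at pos 2, read 1 -> (D,1)->write 0,move R,goto H. Now: state=H, head=3, tape[-6..4]=00101010000 (head:          ^)
State H reached at step 16; 16 <= 21 -> yes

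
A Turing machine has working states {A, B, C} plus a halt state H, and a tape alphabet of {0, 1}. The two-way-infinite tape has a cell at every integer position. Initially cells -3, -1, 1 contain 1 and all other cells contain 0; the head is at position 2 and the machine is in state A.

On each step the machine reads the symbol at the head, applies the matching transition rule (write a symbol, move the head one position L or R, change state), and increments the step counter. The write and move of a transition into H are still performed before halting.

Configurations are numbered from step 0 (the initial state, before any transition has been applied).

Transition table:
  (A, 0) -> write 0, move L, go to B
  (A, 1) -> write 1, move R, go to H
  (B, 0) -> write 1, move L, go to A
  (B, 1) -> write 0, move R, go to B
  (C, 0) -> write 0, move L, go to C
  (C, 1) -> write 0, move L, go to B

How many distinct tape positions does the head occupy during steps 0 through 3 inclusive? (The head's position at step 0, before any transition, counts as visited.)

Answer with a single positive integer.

Answer: 2

Derivation:
Step 1: in state A at pos 2, read 0 -> (A,0)->write 0,move L,goto B. Now: state=B, head=1, tape[-4..3]=01010100 (head:      ^)
Step 2: in state B at pos 1, read 1 -> (B,1)->write 0,move R,goto B. Now: state=B, head=2, tape[-4..3]=01010000 (head:       ^)
Step 3: in state B at pos 2, read 0 -> (B,0)->write 1,move L,goto A. Now: state=A, head=1, tape[-4..3]=01010010 (head:      ^)
Head positions at steps 0..3: starting at 2, distinct positions visited = {1, 2} -> 2 position(s)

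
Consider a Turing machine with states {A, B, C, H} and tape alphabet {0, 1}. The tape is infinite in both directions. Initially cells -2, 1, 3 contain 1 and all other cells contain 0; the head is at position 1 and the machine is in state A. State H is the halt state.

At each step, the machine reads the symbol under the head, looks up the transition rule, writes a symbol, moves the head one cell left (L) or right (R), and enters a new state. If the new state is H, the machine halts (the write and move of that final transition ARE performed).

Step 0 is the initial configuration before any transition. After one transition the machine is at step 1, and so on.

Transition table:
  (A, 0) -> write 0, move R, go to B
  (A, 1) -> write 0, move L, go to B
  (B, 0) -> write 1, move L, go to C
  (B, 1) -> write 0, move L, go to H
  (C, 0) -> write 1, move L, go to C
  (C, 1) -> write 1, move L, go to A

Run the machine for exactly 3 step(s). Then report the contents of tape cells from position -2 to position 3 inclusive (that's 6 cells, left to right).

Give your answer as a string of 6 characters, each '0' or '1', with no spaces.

Answer: 111001

Derivation:
Step 1: in state A at pos 1, read 1 -> (A,1)->write 0,move L,goto B. Now: state=B, head=0, tape[-3..4]=01000010 (head:    ^)
Step 2: in state B at pos 0, read 0 -> (B,0)->write 1,move L,goto C. Now: state=C, head=-1, tape[-3..4]=01010010 (head:   ^)
Step 3: in state C at pos -1, read 0 -> (C,0)->write 1,move L,goto C. Now: state=C, head=-2, tape[-3..4]=01110010 (head:  ^)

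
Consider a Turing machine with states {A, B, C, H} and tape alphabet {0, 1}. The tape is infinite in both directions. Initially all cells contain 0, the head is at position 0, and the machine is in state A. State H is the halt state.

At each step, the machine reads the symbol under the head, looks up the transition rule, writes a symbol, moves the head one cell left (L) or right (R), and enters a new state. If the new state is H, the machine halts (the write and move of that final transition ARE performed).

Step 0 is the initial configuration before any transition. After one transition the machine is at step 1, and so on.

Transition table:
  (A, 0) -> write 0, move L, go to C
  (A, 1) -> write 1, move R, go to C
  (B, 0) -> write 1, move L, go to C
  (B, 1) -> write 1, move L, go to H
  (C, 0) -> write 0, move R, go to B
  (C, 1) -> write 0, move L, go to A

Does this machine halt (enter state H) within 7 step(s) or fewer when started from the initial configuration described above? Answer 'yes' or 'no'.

Answer: yes

Derivation:
Step 1: in state A at pos 0, read 0 -> (A,0)->write 0,move L,goto C. Now: state=C, head=-1, tape[-2..1]=0000 (head:  ^)
Step 2: in state C at pos -1, read 0 -> (C,0)->write 0,move R,goto B. Now: state=B, head=0, tape[-2..1]=0000 (head:   ^)
Step 3: in state B at pos 0, read 0 -> (B,0)->write 1,move L,goto C. Now: state=C, head=-1, tape[-2..1]=0010 (head:  ^)
Step 4: in state C at pos -1, read 0 -> (C,0)->write 0,move R,goto B. Now: state=B, head=0, tape[-2..1]=0010 (head:   ^)
Step 5: in state B at pos 0, read 1 -> (B,1)->write 1,move L,goto H. Now: state=H, head=-1, tape[-2..1]=0010 (head:  ^)
State H reached at step 5; 5 <= 7 -> yes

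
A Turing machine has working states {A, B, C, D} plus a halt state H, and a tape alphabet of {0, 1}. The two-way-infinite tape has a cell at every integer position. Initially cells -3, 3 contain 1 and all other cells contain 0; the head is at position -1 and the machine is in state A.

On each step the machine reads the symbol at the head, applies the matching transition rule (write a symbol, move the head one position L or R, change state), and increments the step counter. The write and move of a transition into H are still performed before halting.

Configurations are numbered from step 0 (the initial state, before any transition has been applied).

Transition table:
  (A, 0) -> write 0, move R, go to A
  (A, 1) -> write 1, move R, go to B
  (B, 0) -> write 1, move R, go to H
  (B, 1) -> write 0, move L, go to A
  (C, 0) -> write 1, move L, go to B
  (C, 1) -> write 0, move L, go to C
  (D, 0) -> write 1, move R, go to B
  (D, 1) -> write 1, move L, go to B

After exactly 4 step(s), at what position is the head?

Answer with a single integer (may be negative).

Answer: 3

Derivation:
Step 1: in state A at pos -1, read 0 -> (A,0)->write 0,move R,goto A. Now: state=A, head=0, tape[-4..4]=010000010 (head:     ^)
Step 2: in state A at pos 0, read 0 -> (A,0)->write 0,move R,goto A. Now: state=A, head=1, tape[-4..4]=010000010 (head:      ^)
Step 3: in state A at pos 1, read 0 -> (A,0)->write 0,move R,goto A. Now: state=A, head=2, tape[-4..4]=010000010 (head:       ^)
Step 4: in state A at pos 2, read 0 -> (A,0)->write 0,move R,goto A. Now: state=A, head=3, tape[-4..4]=010000010 (head:        ^)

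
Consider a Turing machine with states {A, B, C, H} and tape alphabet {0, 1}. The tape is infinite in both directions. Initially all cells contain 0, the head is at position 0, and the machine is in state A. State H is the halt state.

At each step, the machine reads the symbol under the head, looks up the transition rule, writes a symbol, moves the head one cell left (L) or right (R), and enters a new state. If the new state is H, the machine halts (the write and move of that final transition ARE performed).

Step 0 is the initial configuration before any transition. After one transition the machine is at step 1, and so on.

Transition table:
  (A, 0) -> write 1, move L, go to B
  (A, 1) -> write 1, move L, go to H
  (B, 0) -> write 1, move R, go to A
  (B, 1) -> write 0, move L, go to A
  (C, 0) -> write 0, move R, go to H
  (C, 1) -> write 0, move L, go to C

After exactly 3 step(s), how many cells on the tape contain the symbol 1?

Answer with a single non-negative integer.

Answer: 2

Derivation:
Step 1: in state A at pos 0, read 0 -> (A,0)->write 1,move L,goto B. Now: state=B, head=-1, tape[-2..1]=0010 (head:  ^)
Step 2: in state B at pos -1, read 0 -> (B,0)->write 1,move R,goto A. Now: state=A, head=0, tape[-2..1]=0110 (head:   ^)
Step 3: in state A at pos 0, read 1 -> (A,1)->write 1,move L,goto H. Now: state=H, head=-1, tape[-2..1]=0110 (head:  ^)
Cells containing 1 after step 3: {-1, 0} -> 2 cell(s)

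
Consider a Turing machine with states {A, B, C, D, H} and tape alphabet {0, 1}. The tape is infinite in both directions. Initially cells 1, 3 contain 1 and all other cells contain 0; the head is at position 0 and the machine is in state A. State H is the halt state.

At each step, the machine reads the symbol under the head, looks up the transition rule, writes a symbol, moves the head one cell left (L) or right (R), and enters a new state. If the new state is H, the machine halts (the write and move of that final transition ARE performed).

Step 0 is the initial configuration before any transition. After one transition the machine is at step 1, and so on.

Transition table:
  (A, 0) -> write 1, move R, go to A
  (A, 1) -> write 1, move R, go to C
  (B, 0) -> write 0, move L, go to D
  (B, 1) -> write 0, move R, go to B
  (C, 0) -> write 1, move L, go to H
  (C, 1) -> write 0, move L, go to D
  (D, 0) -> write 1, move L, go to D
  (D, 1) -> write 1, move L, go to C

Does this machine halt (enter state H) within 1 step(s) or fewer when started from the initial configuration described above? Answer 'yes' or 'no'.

Answer: no

Derivation:
Step 1: in state A at pos 0, read 0 -> (A,0)->write 1,move R,goto A. Now: state=A, head=1, tape[-1..4]=011010 (head:   ^)
After 1 step(s): state = A (not H) -> not halted within 1 -> no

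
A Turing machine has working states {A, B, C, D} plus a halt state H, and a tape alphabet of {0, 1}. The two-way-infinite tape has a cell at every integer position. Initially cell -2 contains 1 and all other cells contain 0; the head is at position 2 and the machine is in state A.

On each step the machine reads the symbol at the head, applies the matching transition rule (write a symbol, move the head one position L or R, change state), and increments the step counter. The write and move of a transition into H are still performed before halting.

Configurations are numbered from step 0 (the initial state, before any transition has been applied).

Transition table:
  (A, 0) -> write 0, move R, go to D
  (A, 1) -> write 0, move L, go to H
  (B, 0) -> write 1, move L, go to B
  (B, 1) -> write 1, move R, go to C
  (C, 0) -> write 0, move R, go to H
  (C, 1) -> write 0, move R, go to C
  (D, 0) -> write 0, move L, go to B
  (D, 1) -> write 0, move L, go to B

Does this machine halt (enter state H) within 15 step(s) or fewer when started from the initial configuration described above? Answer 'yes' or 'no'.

Step 1: in state A at pos 2, read 0 -> (A,0)->write 0,move R,goto D. Now: state=D, head=3, tape[-3..4]=01000000 (head:       ^)
Step 2: in state D at pos 3, read 0 -> (D,0)->write 0,move L,goto B. Now: state=B, head=2, tape[-3..4]=01000000 (head:      ^)
Step 3: in state B at pos 2, read 0 -> (B,0)->write 1,move L,goto B. Now: state=B, head=1, tape[-3..4]=01000100 (head:     ^)
Step 4: in state B at pos 1, read 0 -> (B,0)->write 1,move L,goto B. Now: state=B, head=0, tape[-3..4]=01001100 (head:    ^)
Step 5: in state B at pos 0, read 0 -> (B,0)->write 1,move L,goto B. Now: state=B, head=-1, tape[-3..4]=01011100 (head:   ^)
Step 6: in state B at pos -1, read 0 -> (B,0)->write 1,move L,goto B. Now: state=B, head=-2, tape[-3..4]=01111100 (head:  ^)
Step 7: in state B at pos -2, read 1 -> (B,1)->write 1,move R,goto C. Now: state=C, head=-1, tape[-3..4]=01111100 (head:   ^)
Step 8: in state C at pos -1, read 1 -> (C,1)->write 0,move R,goto C. Now: state=C, head=0, tape[-3..4]=01011100 (head:    ^)
Step 9: in state C at pos 0, read 1 -> (C,1)->write 0,move R,goto C. Now: state=C, head=1, tape[-3..4]=01001100 (head:     ^)
Step 10: in state C at pos 1, read 1 -> (C,1)->write 0,move R,goto C. Now: state=C, head=2, tape[-3..4]=01000100 (head:      ^)
Step 11: in state C at pos 2, read 1 -> (C,1)->write 0,move R,goto C. Now: state=C, head=3, tape[-3..4]=01000000 (head:       ^)
Step 12: in state C at pos 3, read 0 -> (C,0)->write 0,move R,goto H. Now: state=H, head=4, tape[-3..5]=010000000 (head:        ^)
State H reached at step 12; 12 <= 15 -> yes

Answer: yes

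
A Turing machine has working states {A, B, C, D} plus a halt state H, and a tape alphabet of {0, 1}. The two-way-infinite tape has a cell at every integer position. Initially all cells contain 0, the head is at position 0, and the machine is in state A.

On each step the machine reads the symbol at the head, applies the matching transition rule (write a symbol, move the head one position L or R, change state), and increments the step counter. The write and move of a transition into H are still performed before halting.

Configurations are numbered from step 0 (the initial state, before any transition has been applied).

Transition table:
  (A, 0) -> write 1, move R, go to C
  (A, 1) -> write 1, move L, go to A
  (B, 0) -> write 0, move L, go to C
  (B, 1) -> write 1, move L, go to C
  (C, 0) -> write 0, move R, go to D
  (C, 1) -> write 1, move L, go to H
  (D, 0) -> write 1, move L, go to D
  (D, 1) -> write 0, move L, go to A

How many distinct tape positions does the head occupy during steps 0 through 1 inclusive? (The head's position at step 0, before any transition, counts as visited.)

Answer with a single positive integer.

Step 1: in state A at pos 0, read 0 -> (A,0)->write 1,move R,goto C. Now: state=C, head=1, tape[-1..2]=0100 (head:   ^)
Head positions at steps 0..1: starting at 0, distinct positions visited = {0, 1} -> 2 position(s)

Answer: 2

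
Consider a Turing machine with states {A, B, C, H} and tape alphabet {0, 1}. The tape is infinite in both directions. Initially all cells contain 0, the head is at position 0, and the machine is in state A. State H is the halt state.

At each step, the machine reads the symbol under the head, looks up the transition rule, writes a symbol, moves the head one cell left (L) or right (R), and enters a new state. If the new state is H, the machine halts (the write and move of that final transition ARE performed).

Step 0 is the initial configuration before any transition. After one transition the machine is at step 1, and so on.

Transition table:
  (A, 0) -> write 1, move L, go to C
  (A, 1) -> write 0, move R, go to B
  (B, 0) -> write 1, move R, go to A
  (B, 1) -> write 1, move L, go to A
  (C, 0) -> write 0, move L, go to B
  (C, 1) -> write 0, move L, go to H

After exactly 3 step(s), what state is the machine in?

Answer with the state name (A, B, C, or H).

Step 1: in state A at pos 0, read 0 -> (A,0)->write 1,move L,goto C. Now: state=C, head=-1, tape[-2..1]=0010 (head:  ^)
Step 2: in state C at pos -1, read 0 -> (C,0)->write 0,move L,goto B. Now: state=B, head=-2, tape[-3..1]=00010 (head:  ^)
Step 3: in state B at pos -2, read 0 -> (B,0)->write 1,move R,goto A. Now: state=A, head=-1, tape[-3..1]=01010 (head:   ^)

Answer: A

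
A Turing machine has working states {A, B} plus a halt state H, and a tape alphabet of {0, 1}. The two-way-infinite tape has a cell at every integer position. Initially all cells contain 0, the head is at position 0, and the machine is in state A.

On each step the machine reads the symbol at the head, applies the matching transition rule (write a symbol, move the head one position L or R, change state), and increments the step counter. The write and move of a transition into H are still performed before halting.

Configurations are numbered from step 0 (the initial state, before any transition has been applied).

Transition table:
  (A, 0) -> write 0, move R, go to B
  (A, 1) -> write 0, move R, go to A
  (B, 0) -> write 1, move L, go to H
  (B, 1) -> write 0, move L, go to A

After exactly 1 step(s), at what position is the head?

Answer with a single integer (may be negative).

Step 1: in state A at pos 0, read 0 -> (A,0)->write 0,move R,goto B. Now: state=B, head=1, tape[-1..2]=0000 (head:   ^)

Answer: 1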